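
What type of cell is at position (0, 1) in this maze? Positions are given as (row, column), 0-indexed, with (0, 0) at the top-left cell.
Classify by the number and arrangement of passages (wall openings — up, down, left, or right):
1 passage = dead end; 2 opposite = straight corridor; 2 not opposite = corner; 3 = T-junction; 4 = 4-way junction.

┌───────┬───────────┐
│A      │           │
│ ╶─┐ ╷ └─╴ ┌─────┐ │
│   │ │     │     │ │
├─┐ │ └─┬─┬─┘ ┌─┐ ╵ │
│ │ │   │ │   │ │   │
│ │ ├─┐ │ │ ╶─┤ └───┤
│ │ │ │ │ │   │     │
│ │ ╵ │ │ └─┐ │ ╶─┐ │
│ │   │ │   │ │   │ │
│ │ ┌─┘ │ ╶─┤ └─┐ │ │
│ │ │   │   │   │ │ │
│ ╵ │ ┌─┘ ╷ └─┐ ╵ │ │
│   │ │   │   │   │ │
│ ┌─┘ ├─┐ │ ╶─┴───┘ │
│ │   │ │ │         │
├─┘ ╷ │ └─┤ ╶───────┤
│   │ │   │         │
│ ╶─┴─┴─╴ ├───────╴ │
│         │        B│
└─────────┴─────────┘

Checking cell at (0, 1):
Number of passages: 2
Cell type: straight corridor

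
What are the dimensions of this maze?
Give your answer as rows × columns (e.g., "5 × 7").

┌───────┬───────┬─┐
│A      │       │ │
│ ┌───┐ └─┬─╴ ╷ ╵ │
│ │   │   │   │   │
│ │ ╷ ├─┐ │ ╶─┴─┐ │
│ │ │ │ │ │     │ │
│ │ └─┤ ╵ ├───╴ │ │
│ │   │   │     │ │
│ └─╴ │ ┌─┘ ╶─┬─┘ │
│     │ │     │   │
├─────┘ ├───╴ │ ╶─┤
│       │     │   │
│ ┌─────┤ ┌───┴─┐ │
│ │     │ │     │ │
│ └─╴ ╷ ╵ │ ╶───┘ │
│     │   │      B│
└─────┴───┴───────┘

Counting the maze dimensions:
Rows (vertical): 8
Columns (horizontal): 9
Dimensions: 8 × 9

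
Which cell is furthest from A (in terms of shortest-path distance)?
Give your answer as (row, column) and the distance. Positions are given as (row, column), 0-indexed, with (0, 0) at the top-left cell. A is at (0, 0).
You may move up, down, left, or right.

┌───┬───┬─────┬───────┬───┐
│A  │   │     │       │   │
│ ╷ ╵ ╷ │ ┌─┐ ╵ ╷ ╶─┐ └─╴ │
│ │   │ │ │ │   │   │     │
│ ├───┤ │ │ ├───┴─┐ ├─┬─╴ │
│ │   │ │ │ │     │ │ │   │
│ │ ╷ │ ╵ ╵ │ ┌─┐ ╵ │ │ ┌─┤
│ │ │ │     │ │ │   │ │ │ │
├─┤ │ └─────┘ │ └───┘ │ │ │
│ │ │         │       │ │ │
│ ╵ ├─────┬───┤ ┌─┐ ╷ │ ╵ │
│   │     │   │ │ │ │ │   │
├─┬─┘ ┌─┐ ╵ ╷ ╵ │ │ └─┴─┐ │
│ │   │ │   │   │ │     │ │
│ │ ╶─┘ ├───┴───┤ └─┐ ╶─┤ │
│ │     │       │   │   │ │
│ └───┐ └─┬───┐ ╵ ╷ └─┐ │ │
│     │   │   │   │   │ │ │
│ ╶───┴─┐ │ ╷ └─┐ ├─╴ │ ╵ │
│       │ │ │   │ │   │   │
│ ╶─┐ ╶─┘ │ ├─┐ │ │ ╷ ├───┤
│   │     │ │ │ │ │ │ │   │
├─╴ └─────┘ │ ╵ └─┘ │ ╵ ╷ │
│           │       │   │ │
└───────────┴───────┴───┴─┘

Computing BFS distances from A to all cells:
Furthest cell: (7, 4)
Distance: 97 steps

Path from A to the furthest cell:

┌───┬───┬─────┬───────┬───┐
│A ↓│↱ ↓│↱ → ↓│↱ → → ↓│   │
│ ╷ ╵ ╷ │ ┌─┐ ╵ ╷ ╶─┐ └─╴ │
│ │↳ ↑│↓│↑│ │↳ ↑│   │↳ → ↓│
│ ├───┤ │ │ ├───┴─┐ ├─┬─╴ │
│ │   │↓│↑│ │     │ │ │↓ ↲│
│ │ ╷ │ ╵ ╵ │ ┌─┐ ╵ │ │ ┌─┤
│ │ │ │↳ ↑  │ │ │   │ │↓│ │
├─┤ │ └─────┘ │ └───┘ │ │ │
│ │ │         │↓ ← ↰  │↓│ │
│ ╵ ├─────┬───┤ ┌─┐ ╷ │ ╵ │
│   │↓ ← ↰│↓ ↰│↓│ │↑│ │↳ ↓│
├─┬─┘ ┌─┐ ╵ ╷ ╵ │ │ └─┴─┐ │
│ │↓ ↲│ │↑ ↲│↑ ↲│ │↑ ↰  │↓│
│ │ ╶─┘ ├───┴───┤ └─┐ ╶─┤ │
│ │↳ → ↓│B ← ← ↰│↓ ↰│↑ ↰│↓│
│ └───┐ └─┬───┐ ╵ ╷ └─┐ │ │
│     │↳ ↓│↱ ↓│↑ ↲│↑ ↰│↑│↓│
│ ╶───┴─┐ │ ╷ └─┐ ├─╴ │ ╵ │
│↓ ← ↰  │↓│↑│↳ ↓│ │↱ ↑│↑ ↲│
│ ╶─┐ ╶─┘ │ ├─┐ │ │ ╷ ├───┤
│↳ ↓│↑ ← ↲│↑│ │↓│ │↑│ │   │
├─╴ └─────┘ │ ╵ └─┘ │ ╵ ╷ │
│  ↳ → → → ↑│  ↳ → ↑│   │ │
└───────────┴───────┴───┴─┘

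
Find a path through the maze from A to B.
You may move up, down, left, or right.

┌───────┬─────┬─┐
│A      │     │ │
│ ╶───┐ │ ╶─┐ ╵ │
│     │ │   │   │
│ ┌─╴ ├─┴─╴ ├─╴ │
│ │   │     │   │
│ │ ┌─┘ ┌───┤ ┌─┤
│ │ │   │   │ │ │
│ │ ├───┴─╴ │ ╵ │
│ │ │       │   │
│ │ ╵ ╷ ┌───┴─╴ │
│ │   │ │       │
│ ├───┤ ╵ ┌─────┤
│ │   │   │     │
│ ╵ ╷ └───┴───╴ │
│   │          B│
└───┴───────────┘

Finding the shortest path through the maze:
Path length: 16 steps
Directions: down → down → down → down → down → down → down → right → up → right → down → right → right → right → right → right

Solution:

┌───────┬─────┬─┐
│A      │     │ │
│ ╶───┐ │ ╶─┐ ╵ │
│↓    │ │   │   │
│ ┌─╴ ├─┴─╴ ├─╴ │
│↓│   │     │   │
│ │ ┌─┘ ┌───┤ ┌─┤
│↓│ │   │   │ │ │
│ │ ├───┴─╴ │ ╵ │
│↓│ │       │   │
│ │ ╵ ╷ ┌───┴─╴ │
│↓│   │ │       │
│ ├───┤ ╵ ┌─────┤
│↓│↱ ↓│   │     │
│ ╵ ╷ └───┴───╴ │
│↳ ↑│↳ → → → → B│
└───┴───────────┘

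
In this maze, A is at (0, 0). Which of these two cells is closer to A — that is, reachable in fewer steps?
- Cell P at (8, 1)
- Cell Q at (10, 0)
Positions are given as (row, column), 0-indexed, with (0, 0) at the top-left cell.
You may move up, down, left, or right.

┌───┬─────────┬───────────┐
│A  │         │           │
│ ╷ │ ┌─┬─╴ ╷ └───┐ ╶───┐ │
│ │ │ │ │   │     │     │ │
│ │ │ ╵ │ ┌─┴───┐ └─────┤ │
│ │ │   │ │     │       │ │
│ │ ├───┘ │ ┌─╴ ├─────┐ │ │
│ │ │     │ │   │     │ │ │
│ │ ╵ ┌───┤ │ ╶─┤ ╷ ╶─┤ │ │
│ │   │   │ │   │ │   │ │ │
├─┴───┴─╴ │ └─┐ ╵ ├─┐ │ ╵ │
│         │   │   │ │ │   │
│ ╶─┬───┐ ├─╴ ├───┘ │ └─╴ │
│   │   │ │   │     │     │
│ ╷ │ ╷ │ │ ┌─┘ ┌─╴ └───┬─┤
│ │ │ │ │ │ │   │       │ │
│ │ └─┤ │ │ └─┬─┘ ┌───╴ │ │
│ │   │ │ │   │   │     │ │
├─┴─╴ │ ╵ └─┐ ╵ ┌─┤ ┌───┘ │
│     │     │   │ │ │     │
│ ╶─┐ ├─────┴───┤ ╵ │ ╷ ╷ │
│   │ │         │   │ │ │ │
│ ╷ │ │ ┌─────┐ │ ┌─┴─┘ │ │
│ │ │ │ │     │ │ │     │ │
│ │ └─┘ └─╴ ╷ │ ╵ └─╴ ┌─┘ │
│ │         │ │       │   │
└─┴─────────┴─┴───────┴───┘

Shortest path A → P at (8, 1): 87 steps
Shortest path A → Q at (10, 0): 82 steps

Q is closer (82 steps vs 87 steps).

Path to P:

┌───┬─────────┬───────────┐
│A ↓│      ↱ ↓│           │
│ ╷ │ ┌─┬─╴ ╷ └───┐ ╶───┐ │
│ │↓│ │ │↱ ↑│↳ → ↓│     │ │
│ │ │ ╵ │ ┌─┴───┐ └─────┤ │
│ │↓│   │↑│↓ ← ↰│↳ → → ↓│ │
│ │ ├───┘ │ ┌─╴ ├─────┐ │ │
│ │↓│↱ → ↑│↓│↱ ↑│↓ ↰  │↓│ │
│ │ ╵ ┌───┤ │ ╶─┤ ╷ ╶─┤ │ │
│ │↳ ↑│   │↓│↑ ↰│↓│↑ ↰│↓│ │
├─┴───┴─╴ │ └─┐ ╵ ├─┐ │ ╵ │
│         │↳ ↓│↑ ↲│ │↑│↳ ↓│
│ ╶─┬───┐ ├─╴ ├───┘ │ └─╴ │
│   │   │ │↓ ↲│     │↑ ← ↲│
│ ╷ │ ╷ │ │ ┌─┘ ┌─╴ └───┬─┤
│ │ │ │ │ │↓│   │↱ → → ↓│ │
│ │ └─┤ │ │ └─┬─┘ ┌───╴ │ │
│ │P ↰│ │ │↳ ↓│↱ ↑│↓ ← ↲│ │
├─┴─╴ │ ╵ └─┐ ╵ ┌─┤ ┌───┘ │
│↱ → ↑│     │↳ ↑│ │↓│     │
│ ╶─┐ ├─────┴───┤ ╵ │ ╷ ╷ │
│↑ ↰│ │↓ ← ← ← ↰│↓ ↲│ │ │ │
│ ╷ │ │ ┌─────┐ │ ┌─┴─┘ │ │
│ │↑│ │↓│     │↑│↓│     │ │
│ │ └─┘ └─╴ ╷ │ ╵ └─╴ ┌─┘ │
│ │↑ ← ↲    │ │↑ ↲    │   │
└─┴─────────┴─┴───────┴───┘

Path to Q:

┌───┬─────────┬───────────┐
│A ↓│      ↱ ↓│           │
│ ╷ │ ┌─┬─╴ ╷ └───┐ ╶───┐ │
│ │↓│ │ │↱ ↑│↳ → ↓│     │ │
│ │ │ ╵ │ ┌─┴───┐ └─────┤ │
│ │↓│   │↑│↓ ← ↰│↳ → → ↓│ │
│ │ ├───┘ │ ┌─╴ ├─────┐ │ │
│ │↓│↱ → ↑│↓│↱ ↑│↓ ↰  │↓│ │
│ │ ╵ ┌───┤ │ ╶─┤ ╷ ╶─┤ │ │
│ │↳ ↑│   │↓│↑ ↰│↓│↑ ↰│↓│ │
├─┴───┴─╴ │ └─┐ ╵ ├─┐ │ ╵ │
│         │↳ ↓│↑ ↲│ │↑│↳ ↓│
│ ╶─┬───┐ ├─╴ ├───┘ │ └─╴ │
│   │   │ │↓ ↲│     │↑ ← ↲│
│ ╷ │ ╷ │ │ ┌─┘ ┌─╴ └───┬─┤
│ │ │ │ │ │↓│   │↱ → → ↓│ │
│ │ └─┤ │ │ └─┬─┘ ┌───╴ │ │
│ │   │ │ │↳ ↓│↱ ↑│↓ ← ↲│ │
├─┴─╴ │ ╵ └─┐ ╵ ┌─┤ ┌───┘ │
│     │     │↳ ↑│ │↓│     │
│ ╶─┐ ├─────┴───┤ ╵ │ ╷ ╷ │
│Q ↰│ │↓ ← ← ← ↰│↓ ↲│ │ │ │
│ ╷ │ │ ┌─────┐ │ ┌─┴─┘ │ │
│ │↑│ │↓│     │↑│↓│     │ │
│ │ └─┘ └─╴ ╷ │ ╵ └─╴ ┌─┘ │
│ │↑ ← ↲    │ │↑ ↲    │   │
└─┴─────────┴─┴───────┴───┘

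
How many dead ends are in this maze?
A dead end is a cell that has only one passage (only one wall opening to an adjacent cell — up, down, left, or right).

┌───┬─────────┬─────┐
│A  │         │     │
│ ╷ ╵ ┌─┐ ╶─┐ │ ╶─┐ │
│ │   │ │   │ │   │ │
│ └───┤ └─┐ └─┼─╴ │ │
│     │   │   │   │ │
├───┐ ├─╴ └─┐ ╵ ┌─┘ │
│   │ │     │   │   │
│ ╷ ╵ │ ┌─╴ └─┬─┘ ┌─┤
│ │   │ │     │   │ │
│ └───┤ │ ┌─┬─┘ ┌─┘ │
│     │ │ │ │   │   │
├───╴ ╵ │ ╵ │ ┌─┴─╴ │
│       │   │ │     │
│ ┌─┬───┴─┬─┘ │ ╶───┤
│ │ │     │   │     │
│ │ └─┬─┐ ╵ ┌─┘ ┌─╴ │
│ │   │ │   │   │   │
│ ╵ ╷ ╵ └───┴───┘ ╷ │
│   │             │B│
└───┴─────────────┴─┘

Checking each cell for number of passages:

Dead ends found at positions:
  (1, 3)
  (1, 6)
  (4, 6)
  (4, 9)
  (5, 5)
  (5, 8)
  (7, 1)
  (7, 2)
  (8, 3)
  (8, 6)
  (9, 9)
Total dead ends: 11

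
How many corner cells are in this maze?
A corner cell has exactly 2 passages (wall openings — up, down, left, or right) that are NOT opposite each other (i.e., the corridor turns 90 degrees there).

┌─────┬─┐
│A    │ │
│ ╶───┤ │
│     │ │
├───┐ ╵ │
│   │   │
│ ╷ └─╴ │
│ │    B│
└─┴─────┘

Counting corner cells (2 non-opposite passages):
Total corners: 8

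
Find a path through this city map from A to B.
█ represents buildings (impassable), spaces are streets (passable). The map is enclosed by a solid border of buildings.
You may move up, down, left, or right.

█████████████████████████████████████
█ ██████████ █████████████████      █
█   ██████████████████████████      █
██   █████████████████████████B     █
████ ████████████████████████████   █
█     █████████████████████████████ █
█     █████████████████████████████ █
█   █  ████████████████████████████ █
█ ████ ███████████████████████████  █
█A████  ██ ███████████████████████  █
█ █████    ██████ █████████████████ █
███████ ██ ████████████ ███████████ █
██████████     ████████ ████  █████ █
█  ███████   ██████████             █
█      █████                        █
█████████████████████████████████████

Finding the shortest path from A to B:
Movement: cardinal only
Path length: 61 steps
Directions: up → up → up → right → right → right → right → down → right → down → down → right → down → right → right → right → down → down → down → right → right → down → right → right → right → right → right → right → right → right → right → right → right → up → right → right → right → right → right → right → right → right → right → right → right → right → up → up → up → up → up → up → up → up → up → up → left → left → left → left → left

Solution:

█████████████████████████████████████
█ ██████████ █████████████████      █
█   ██████████████████████████      █
██   █████████████████████████B←←←←↰█
████ ████████████████████████████  ↑█
█     █████████████████████████████↑█
█↱→→→↓█████████████████████████████↑█
█↑  █↳↓████████████████████████████↑█
█↑████↓███████████████████████████ ↑█
█A████↳↓██ ███████████████████████ ↑█
█ █████↳→→↓██████ █████████████████↑█
███████ ██↓████████████ ███████████↑█
██████████↓    ████████ ████  █████↑█
█  ███████↳→↓██████████↱→→→→→→→→→→→↑█
█      █████↳→→→→→→→→→→↑            █
█████████████████████████████████████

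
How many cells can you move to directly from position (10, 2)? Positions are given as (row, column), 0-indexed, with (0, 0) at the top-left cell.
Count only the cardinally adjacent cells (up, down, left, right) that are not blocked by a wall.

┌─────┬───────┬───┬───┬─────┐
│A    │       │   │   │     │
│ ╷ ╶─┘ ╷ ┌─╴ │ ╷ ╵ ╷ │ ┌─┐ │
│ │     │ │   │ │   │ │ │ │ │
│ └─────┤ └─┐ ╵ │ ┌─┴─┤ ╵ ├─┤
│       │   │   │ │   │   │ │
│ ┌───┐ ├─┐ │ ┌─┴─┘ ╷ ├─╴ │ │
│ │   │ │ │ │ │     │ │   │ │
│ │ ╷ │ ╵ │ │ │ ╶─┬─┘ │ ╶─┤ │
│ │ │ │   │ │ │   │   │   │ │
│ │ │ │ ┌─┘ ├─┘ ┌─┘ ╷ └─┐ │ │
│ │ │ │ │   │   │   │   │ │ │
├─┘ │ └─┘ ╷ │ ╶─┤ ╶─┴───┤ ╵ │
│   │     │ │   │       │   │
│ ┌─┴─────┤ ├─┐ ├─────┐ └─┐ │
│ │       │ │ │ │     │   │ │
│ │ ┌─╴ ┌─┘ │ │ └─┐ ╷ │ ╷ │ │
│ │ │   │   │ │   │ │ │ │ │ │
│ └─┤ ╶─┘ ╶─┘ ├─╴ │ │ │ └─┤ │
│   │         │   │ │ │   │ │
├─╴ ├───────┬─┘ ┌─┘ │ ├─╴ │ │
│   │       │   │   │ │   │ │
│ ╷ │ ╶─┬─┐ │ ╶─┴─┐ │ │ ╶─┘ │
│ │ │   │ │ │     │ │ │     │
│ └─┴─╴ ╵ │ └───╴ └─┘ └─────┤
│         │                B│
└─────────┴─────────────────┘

Checking passable neighbors of (10, 2):
Neighbors: (11, 2), (10, 3)
Count: 2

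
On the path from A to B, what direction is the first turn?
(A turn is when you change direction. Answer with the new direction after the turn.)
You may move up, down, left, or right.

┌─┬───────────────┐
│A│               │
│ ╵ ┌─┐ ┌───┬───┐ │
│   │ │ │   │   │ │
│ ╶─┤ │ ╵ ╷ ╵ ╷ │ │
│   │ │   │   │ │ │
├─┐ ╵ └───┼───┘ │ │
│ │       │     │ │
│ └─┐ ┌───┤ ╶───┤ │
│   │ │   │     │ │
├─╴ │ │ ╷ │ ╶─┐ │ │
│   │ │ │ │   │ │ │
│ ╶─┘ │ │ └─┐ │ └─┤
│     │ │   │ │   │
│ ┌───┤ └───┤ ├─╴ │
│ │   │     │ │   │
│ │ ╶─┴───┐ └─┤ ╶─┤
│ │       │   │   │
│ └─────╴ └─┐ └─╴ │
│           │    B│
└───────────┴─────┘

Directions: down, right, up, right, right, down, down, right, up, right, down, right, up, right, down, down, left, left, down, right, right, down, down, right, down, left, down, right, down
First turn direction: right

Solution:

┌─┬───────────────┐
│A│↱ → ↓          │
│ ╵ ┌─┐ ┌───┬───┐ │
│↳ ↑│ │↓│↱ ↓│↱ ↓│ │
│ ╶─┤ │ ╵ ╷ ╵ ╷ │ │
│   │ │↳ ↑│↳ ↑│↓│ │
├─┐ ╵ └───┼───┘ │ │
│ │       │↓ ← ↲│ │
│ └─┐ ┌───┤ ╶───┤ │
│   │ │   │↳ → ↓│ │
├─╴ │ │ ╷ │ ╶─┐ │ │
│   │ │ │ │   │↓│ │
│ ╶─┘ │ │ └─┐ │ └─┤
│     │ │   │ │↳ ↓│
│ ┌───┤ └───┤ ├─╴ │
│ │   │     │ │↓ ↲│
│ │ ╶─┴───┐ └─┤ ╶─┤
│ │       │   │↳ ↓│
│ └─────╴ └─┐ └─╴ │
│           │    B│
└───────────┴─────┘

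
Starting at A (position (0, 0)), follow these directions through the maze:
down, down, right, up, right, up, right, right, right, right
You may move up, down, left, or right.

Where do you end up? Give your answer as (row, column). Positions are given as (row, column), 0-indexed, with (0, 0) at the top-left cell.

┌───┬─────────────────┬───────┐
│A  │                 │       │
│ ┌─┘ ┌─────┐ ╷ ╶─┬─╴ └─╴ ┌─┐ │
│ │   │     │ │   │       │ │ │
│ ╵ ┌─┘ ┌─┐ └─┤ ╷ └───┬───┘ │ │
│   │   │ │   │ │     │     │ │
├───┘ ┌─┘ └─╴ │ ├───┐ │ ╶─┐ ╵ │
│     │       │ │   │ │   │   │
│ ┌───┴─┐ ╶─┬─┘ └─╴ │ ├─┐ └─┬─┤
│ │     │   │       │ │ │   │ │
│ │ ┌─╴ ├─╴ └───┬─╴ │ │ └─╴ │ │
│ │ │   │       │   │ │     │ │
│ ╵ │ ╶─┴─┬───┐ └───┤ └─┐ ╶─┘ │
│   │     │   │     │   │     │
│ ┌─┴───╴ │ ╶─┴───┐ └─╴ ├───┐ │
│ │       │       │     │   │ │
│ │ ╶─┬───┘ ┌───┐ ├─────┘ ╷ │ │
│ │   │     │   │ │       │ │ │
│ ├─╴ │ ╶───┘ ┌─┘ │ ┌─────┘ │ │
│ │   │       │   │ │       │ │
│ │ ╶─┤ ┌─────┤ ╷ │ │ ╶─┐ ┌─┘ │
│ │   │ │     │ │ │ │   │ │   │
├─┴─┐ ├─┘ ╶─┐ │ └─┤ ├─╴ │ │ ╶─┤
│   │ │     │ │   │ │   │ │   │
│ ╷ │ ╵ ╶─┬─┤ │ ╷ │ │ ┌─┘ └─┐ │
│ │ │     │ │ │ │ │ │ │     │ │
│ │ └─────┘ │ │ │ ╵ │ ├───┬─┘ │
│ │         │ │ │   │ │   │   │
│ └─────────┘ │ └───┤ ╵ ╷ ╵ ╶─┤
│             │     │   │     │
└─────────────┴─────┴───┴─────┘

Following directions step by step:
Start: (0, 0)
  down: (0, 0) → (1, 0)
  down: (1, 0) → (2, 0)
  right: (2, 0) → (2, 1)
  up: (2, 1) → (1, 1)
  right: (1, 1) → (1, 2)
  up: (1, 2) → (0, 2)
  right: (0, 2) → (0, 3)
  right: (0, 3) → (0, 4)
  right: (0, 4) → (0, 5)
  right: (0, 5) → (0, 6)
Final position: (0, 6)

Path taken:

┌───┬─────────────────┬───────┐
│A  │↱ → → → B        │       │
│ ┌─┘ ┌─────┐ ╷ ╶─┬─╴ └─╴ ┌─┐ │
│↓│↱ ↑│     │ │   │       │ │ │
│ ╵ ┌─┘ ┌─┐ └─┤ ╷ └───┬───┘ │ │
│↳ ↑│   │ │   │ │     │     │ │
├───┘ ┌─┘ └─╴ │ ├───┐ │ ╶─┐ ╵ │
│     │       │ │   │ │   │   │
│ ┌───┴─┐ ╶─┬─┘ └─╴ │ ├─┐ └─┬─┤
│ │     │   │       │ │ │   │ │
│ │ ┌─╴ ├─╴ └───┬─╴ │ │ └─╴ │ │
│ │ │   │       │   │ │     │ │
│ ╵ │ ╶─┴─┬───┐ └───┤ └─┐ ╶─┘ │
│   │     │   │     │   │     │
│ ┌─┴───╴ │ ╶─┴───┐ └─╴ ├───┐ │
│ │       │       │     │   │ │
│ │ ╶─┬───┘ ┌───┐ ├─────┘ ╷ │ │
│ │   │     │   │ │       │ │ │
│ ├─╴ │ ╶───┘ ┌─┘ │ ┌─────┘ │ │
│ │   │       │   │ │       │ │
│ │ ╶─┤ ┌─────┤ ╷ │ │ ╶─┐ ┌─┘ │
│ │   │ │     │ │ │ │   │ │   │
├─┴─┐ ├─┘ ╶─┐ │ └─┤ ├─╴ │ │ ╶─┤
│   │ │     │ │   │ │   │ │   │
│ ╷ │ ╵ ╶─┬─┤ │ ╷ │ │ ┌─┘ └─┐ │
│ │ │     │ │ │ │ │ │ │     │ │
│ │ └─────┘ │ │ │ ╵ │ ├───┬─┘ │
│ │         │ │ │   │ │   │   │
│ └─────────┘ │ └───┤ ╵ ╷ ╵ ╶─┤
│             │     │   │     │
└─────────────┴─────┴───┴─────┘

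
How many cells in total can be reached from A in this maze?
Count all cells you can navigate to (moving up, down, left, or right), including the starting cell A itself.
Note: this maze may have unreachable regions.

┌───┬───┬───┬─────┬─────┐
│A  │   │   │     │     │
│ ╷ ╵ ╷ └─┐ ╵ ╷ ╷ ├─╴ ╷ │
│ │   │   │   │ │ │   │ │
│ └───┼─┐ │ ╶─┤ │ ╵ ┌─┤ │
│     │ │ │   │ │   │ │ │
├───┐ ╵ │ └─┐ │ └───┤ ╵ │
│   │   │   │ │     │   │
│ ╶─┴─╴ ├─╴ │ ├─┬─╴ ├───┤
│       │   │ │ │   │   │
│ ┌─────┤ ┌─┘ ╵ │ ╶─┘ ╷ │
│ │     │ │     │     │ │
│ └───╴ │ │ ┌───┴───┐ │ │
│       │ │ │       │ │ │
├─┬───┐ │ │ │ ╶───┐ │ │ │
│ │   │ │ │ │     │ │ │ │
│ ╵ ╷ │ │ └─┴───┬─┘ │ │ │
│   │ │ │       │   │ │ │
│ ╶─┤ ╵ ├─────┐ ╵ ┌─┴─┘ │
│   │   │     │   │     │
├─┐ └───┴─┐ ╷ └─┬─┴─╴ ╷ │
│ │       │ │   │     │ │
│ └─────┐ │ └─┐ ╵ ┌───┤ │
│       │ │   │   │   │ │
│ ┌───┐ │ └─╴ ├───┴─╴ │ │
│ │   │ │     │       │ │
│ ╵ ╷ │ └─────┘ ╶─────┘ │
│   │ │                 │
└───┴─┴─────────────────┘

Using BFS/flood-fill to find all reachable cells from A:
Maze size: 14 × 12 = 168 total cells
All cells are reachable — the maze is fully connected.
Reachable cells: 168

Reachable region (· marks reachable cells):

┌───┬───┬───┬─────┬─────┐
│A ·│· ·│· ·│· · ·│· · ·│
│ ╷ ╵ ╷ └─┐ ╵ ╷ ╷ ├─╴ ╷ │
│·│· ·│· ·│· ·│·│·│· ·│·│
│ └───┼─┐ │ ╶─┤ │ ╵ ┌─┤ │
│· · ·│·│·│· ·│·│· ·│·│·│
├───┐ ╵ │ └─┐ │ └───┤ ╵ │
│· ·│· ·│· ·│·│· · ·│· ·│
│ ╶─┴─╴ ├─╴ │ ├─┬─╴ ├───┤
│· · · ·│· ·│·│·│· ·│· ·│
│ ┌─────┤ ┌─┘ ╵ │ ╶─┘ ╷ │
│·│· · ·│·│· · ·│· · ·│·│
│ └───╴ │ │ ┌───┴───┐ │ │
│· · · ·│·│·│· · · ·│·│·│
├─┬───┐ │ │ │ ╶───┐ │ │ │
│·│· ·│·│·│·│· · ·│·│·│·│
│ ╵ ╷ │ │ └─┴───┬─┘ │ │ │
│· ·│·│·│· · · ·│· ·│·│·│
│ ╶─┤ ╵ ├─────┐ ╵ ┌─┴─┘ │
│· ·│· ·│· · ·│· ·│· · ·│
├─┐ └───┴─┐ ╷ └─┬─┴─╴ ╷ │
│·│· · · ·│·│· ·│· · ·│·│
│ └─────┐ │ └─┐ ╵ ┌───┤ │
│· · · ·│·│· ·│· ·│· ·│·│
│ ┌───┐ │ └─╴ ├───┴─╴ │ │
│·│· ·│·│· · ·│· · · ·│·│
│ ╵ ╷ │ └─────┘ ╶─────┘ │
│· ·│·│· · · · · · · · ·│
└───┴─┴─────────────────┘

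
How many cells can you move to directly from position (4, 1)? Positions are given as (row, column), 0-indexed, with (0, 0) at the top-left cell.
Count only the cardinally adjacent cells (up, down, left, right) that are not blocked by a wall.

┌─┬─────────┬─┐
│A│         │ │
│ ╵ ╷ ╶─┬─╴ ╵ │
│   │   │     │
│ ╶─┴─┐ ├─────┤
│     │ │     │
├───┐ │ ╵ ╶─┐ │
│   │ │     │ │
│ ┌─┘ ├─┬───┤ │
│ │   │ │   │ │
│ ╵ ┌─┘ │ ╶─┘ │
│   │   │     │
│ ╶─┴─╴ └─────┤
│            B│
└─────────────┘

Checking passable neighbors of (4, 1):
Neighbors: (5, 1), (4, 2)
Count: 2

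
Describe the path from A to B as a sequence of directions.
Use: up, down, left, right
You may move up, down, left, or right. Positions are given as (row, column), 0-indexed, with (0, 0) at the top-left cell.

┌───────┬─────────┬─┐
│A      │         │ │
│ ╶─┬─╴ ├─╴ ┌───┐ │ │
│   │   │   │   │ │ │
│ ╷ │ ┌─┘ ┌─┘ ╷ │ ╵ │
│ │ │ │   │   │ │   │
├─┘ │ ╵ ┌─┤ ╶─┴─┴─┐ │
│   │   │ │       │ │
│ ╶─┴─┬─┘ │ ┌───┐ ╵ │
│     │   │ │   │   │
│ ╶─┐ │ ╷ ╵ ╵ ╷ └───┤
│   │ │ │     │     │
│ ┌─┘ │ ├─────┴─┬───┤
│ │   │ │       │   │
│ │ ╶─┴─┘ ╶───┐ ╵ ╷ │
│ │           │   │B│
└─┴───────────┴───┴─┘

Finding the path and converting it to directions:
Path through cells: (0,0) → (1,0) → (1,1) → (2,1) → (3,1) → (3,0) → (4,0) → (4,1) → (4,2) → (5,2) → (6,2) → (6,1) → (7,1) → (7,2) → (7,3) → (7,4) → (6,4) → (6,5) → (6,6) → (6,7) → (7,7) → (7,8) → (6,8) → (6,9) → (7,9)
Directions: down, right, down, down, left, down, right, right, down, down, left, down, right, right, right, up, right, right, right, down, right, up, right, down

Solution:

┌───────┬─────────┬─┐
│A      │         │ │
│ ╶─┬─╴ ├─╴ ┌───┐ │ │
│↳ ↓│   │   │   │ │ │
│ ╷ │ ┌─┘ ┌─┘ ╷ │ ╵ │
│ │↓│ │   │   │ │   │
├─┘ │ ╵ ┌─┤ ╶─┴─┴─┐ │
│↓ ↲│   │ │       │ │
│ ╶─┴─┬─┘ │ ┌───┐ ╵ │
│↳ → ↓│   │ │   │   │
│ ╶─┐ │ ╷ ╵ ╵ ╷ └───┤
│   │↓│ │     │     │
│ ┌─┘ │ ├─────┴─┬───┤
│ │↓ ↲│ │↱ → → ↓│↱ ↓│
│ │ ╶─┴─┘ ╶───┐ ╵ ╷ │
│ │↳ → → ↑    │↳ ↑│B│
└─┴───────────┴───┴─┘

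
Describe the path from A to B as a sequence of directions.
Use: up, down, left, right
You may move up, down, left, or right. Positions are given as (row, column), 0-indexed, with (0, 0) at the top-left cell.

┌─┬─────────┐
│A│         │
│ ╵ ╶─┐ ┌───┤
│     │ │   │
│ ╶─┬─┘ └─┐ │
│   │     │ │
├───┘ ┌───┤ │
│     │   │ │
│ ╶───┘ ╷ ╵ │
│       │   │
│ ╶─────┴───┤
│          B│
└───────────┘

Finding the path and converting it to directions:
Path through cells: (0,0) → (1,0) → (1,1) → (0,1) → (0,2) → (0,3) → (1,3) → (2,3) → (2,2) → (3,2) → (3,1) → (3,0) → (4,0) → (5,0) → (5,1) → (5,2) → (5,3) → (5,4) → (5,5)
Directions: down, right, up, right, right, down, down, left, down, left, left, down, down, right, right, right, right, right

Solution:

┌─┬─────────┐
│A│↱ → ↓    │
│ ╵ ╶─┐ ┌───┤
│↳ ↑  │↓│   │
│ ╶─┬─┘ └─┐ │
│   │↓ ↲  │ │
├───┘ ┌───┤ │
│↓ ← ↲│   │ │
│ ╶───┘ ╷ ╵ │
│↓      │   │
│ ╶─────┴───┤
│↳ → → → → B│
└───────────┘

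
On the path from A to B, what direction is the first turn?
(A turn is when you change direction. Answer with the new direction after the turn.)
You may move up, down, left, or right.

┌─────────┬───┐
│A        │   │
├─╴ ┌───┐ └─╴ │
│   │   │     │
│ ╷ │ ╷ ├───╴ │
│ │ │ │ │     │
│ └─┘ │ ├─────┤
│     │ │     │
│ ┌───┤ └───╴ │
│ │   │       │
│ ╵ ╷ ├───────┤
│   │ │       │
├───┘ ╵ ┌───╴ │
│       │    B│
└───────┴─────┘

Directions: right, down, left, down, down, down, down, right, up, right, down, down, right, up, right, right, right, down
First turn direction: down

Solution:

┌─────────┬───┐
│A ↓      │   │
├─╴ ┌───┐ └─╴ │
│↓ ↲│   │     │
│ ╷ │ ╷ ├───╴ │
│↓│ │ │ │     │
│ └─┘ │ ├─────┤
│↓    │ │     │
│ ┌───┤ └───╴ │
│↓│↱ ↓│       │
│ ╵ ╷ ├───────┤
│↳ ↑│↓│↱ → → ↓│
├───┘ ╵ ┌───╴ │
│    ↳ ↑│    B│
└───────┴─────┘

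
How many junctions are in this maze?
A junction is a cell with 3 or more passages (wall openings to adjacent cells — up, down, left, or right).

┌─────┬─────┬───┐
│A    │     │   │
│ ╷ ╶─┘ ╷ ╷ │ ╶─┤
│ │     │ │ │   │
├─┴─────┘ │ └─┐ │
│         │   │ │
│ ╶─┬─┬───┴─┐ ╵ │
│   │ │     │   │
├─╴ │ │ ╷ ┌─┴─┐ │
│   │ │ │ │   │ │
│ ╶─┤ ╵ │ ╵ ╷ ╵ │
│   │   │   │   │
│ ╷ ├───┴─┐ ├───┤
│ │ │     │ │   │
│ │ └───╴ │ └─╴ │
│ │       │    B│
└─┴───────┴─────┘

Checking each cell for number of passages:

Junctions found (3+ passages):
  (0, 1): 3 passages
  (0, 4): 3 passages
  (3, 4): 3 passages
  (3, 7): 3 passages
  (5, 0): 3 passages
  (5, 5): 3 passages
Total junctions: 6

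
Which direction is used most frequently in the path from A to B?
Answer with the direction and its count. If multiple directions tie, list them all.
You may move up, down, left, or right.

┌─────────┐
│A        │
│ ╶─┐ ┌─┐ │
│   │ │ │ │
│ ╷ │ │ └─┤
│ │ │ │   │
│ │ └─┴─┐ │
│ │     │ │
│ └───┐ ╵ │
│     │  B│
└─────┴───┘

Directions: down, right, down, down, right, right, down, right
Counts: {'down': 4, 'right': 4}
Most common: down and right (tied at 4 times each)

Solution:

┌─────────┐
│A        │
│ ╶─┐ ┌─┐ │
│↳ ↓│ │ │ │
│ ╷ │ │ └─┤
│ │↓│ │   │
│ │ └─┴─┐ │
│ │↳ → ↓│ │
│ └───┐ ╵ │
│     │↳ B│
└─────┴───┘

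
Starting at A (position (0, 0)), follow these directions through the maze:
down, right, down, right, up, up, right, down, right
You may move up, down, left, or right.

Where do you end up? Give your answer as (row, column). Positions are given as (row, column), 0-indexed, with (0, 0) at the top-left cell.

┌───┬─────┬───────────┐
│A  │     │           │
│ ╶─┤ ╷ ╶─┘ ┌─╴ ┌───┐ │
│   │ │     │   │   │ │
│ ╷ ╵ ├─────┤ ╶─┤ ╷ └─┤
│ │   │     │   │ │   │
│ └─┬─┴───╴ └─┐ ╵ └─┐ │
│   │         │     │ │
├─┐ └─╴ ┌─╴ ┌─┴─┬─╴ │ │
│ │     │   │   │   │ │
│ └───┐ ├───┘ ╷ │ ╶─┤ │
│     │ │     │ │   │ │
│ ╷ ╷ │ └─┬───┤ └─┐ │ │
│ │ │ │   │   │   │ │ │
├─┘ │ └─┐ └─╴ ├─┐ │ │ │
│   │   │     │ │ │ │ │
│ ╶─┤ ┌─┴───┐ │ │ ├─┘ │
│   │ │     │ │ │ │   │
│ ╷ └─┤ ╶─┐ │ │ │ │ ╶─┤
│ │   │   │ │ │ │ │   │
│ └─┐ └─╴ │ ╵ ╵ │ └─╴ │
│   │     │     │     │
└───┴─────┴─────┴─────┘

Following directions step by step:
Start: (0, 0)
  down: (0, 0) → (1, 0)
  right: (1, 0) → (1, 1)
  down: (1, 1) → (2, 1)
  right: (2, 1) → (2, 2)
  up: (2, 2) → (1, 2)
  up: (1, 2) → (0, 2)
  right: (0, 2) → (0, 3)
  down: (0, 3) → (1, 3)
  right: (1, 3) → (1, 4)
Final position: (1, 4)

Path taken:

┌───┬─────┬───────────┐
│A  │↱ ↓  │           │
│ ╶─┤ ╷ ╶─┘ ┌─╴ ┌───┐ │
│↳ ↓│↑│↳ B  │   │   │ │
│ ╷ ╵ ├─────┤ ╶─┤ ╷ └─┤
│ │↳ ↑│     │   │ │   │
│ └─┬─┴───╴ └─┐ ╵ └─┐ │
│   │         │     │ │
├─┐ └─╴ ┌─╴ ┌─┴─┬─╴ │ │
│ │     │   │   │   │ │
│ └───┐ ├───┘ ╷ │ ╶─┤ │
│     │ │     │ │   │ │
│ ╷ ╷ │ └─┬───┤ └─┐ │ │
│ │ │ │   │   │   │ │ │
├─┘ │ └─┐ └─╴ ├─┐ │ │ │
│   │   │     │ │ │ │ │
│ ╶─┤ ┌─┴───┐ │ │ ├─┘ │
│   │ │     │ │ │ │   │
│ ╷ └─┤ ╶─┐ │ │ │ │ ╶─┤
│ │   │   │ │ │ │ │   │
│ └─┐ └─╴ │ ╵ ╵ │ └─╴ │
│   │     │     │     │
└───┴─────┴─────┴─────┘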